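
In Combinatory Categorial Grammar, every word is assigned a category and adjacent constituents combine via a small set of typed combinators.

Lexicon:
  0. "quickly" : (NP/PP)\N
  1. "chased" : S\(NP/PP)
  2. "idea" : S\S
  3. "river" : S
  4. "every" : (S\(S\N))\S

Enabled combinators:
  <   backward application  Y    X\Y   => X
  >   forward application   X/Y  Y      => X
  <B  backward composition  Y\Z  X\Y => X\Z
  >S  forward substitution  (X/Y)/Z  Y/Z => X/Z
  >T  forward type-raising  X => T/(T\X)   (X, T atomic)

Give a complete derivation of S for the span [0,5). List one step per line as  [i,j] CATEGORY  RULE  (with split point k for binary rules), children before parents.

[0,5] S   <
  [0,3] S\N   <B
    [0,2] S\N   <B
      [0,1] "quickly" : (NP/PP)\N
      [1,2] "chased" : S\(NP/PP)
    [2,3] "idea" : S\S
  [3,5] S\(S\N)   <
    [3,4] "river" : S
    [4,5] "every" : (S\(S\N))\S

[0,1] (NP/PP)\N  lex  "quickly"
[1,2] S\(NP/PP)  lex  "chased"
[0,2] S\N  <B  k=1
[2,3] S\S  lex  "idea"
[0,3] S\N  <B  k=2
[3,4] S  lex  "river"
[4,5] (S\(S\N))\S  lex  "every"
[3,5] S\(S\N)  <  k=4
[0,5] S  <  k=3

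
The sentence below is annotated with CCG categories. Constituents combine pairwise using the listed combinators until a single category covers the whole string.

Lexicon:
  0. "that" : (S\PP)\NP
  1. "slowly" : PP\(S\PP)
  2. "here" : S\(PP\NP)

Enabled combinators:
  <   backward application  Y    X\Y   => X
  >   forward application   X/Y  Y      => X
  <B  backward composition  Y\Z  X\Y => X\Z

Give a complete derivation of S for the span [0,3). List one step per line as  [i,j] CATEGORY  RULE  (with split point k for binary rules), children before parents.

[0,3] S   <
  [0,2] PP\NP   <B
    [0,1] "that" : (S\PP)\NP
    [1,2] "slowly" : PP\(S\PP)
  [2,3] "here" : S\(PP\NP)

[0,1] (S\PP)\NP  lex  "that"
[1,2] PP\(S\PP)  lex  "slowly"
[0,2] PP\NP  <B  k=1
[2,3] S\(PP\NP)  lex  "here"
[0,3] S  <  k=2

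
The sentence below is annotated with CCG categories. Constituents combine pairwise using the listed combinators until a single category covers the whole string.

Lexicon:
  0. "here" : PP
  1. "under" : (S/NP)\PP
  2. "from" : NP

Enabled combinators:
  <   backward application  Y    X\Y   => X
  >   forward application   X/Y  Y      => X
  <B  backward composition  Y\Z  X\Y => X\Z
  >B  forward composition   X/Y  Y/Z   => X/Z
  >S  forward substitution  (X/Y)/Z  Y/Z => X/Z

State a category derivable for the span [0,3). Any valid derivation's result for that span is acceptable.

S

[0,3] S   >
  [0,2] S/NP   <
    [0,1] "here" : PP
    [1,2] "under" : (S/NP)\PP
  [2,3] "from" : NP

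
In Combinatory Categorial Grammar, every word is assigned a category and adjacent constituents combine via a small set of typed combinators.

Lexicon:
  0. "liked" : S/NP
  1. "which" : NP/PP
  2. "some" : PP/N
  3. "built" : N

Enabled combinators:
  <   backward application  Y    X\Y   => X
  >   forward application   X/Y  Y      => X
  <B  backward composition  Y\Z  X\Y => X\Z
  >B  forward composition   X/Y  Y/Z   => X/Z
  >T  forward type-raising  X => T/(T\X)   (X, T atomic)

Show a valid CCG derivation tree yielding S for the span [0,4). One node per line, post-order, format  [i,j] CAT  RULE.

[0,4] S   >
  [0,1] "liked" : S/NP
  [1,4] NP   >
    [1,3] NP/N   >B
      [1,2] "which" : NP/PP
      [2,3] "some" : PP/N
    [3,4] "built" : N

[0,1] S/NP  lex  "liked"
[1,2] NP/PP  lex  "which"
[2,3] PP/N  lex  "some"
[1,3] NP/N  >B  k=2
[3,4] N  lex  "built"
[1,4] NP  >  k=3
[0,4] S  >  k=1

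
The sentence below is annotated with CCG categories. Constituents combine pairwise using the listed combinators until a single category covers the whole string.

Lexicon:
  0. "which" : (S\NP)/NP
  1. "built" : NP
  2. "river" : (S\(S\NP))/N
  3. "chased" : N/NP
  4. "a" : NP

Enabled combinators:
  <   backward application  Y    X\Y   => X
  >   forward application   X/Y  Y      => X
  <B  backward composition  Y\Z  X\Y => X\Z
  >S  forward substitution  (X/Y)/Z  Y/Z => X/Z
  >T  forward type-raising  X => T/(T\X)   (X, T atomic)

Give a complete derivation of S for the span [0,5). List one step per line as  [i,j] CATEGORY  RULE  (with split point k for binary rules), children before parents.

[0,1] (S\NP)/NP  lex  "which"
[1,2] NP  lex  "built"
[0,2] S\NP  >  k=1
[2,3] (S\(S\NP))/N  lex  "river"
[3,4] N/NP  lex  "chased"
[4,5] NP  lex  "a"
[3,5] N  >  k=4
[2,5] S\(S\NP)  >  k=3
[0,5] S  <  k=2

[0,5] S   <
  [0,2] S\NP   >
    [0,1] "which" : (S\NP)/NP
    [1,2] "built" : NP
  [2,5] S\(S\NP)   >
    [2,3] "river" : (S\(S\NP))/N
    [3,5] N   >
      [3,4] "chased" : N/NP
      [4,5] "a" : NP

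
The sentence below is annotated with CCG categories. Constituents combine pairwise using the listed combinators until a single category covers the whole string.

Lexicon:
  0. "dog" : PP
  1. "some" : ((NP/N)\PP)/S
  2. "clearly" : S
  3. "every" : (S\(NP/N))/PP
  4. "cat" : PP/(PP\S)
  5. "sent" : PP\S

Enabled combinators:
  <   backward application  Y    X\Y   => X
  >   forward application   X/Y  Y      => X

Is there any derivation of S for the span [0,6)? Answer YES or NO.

YES

[0,6] S   <
  [0,3] NP/N   <
    [0,1] "dog" : PP
    [1,3] (NP/N)\PP   >
      [1,2] "some" : ((NP/N)\PP)/S
      [2,3] "clearly" : S
  [3,6] S\(NP/N)   >
    [3,4] "every" : (S\(NP/N))/PP
    [4,6] PP   >
      [4,5] "cat" : PP/(PP\S)
      [5,6] "sent" : PP\S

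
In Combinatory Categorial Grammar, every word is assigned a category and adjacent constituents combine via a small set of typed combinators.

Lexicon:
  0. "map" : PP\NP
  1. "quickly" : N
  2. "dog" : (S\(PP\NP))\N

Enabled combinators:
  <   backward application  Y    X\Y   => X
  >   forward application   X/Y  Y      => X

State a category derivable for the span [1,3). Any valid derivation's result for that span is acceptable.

S\(PP\NP)

[0,3] S   <
  [0,1] "map" : PP\NP
  [1,3] S\(PP\NP)   <
    [1,2] "quickly" : N
    [2,3] "dog" : (S\(PP\NP))\N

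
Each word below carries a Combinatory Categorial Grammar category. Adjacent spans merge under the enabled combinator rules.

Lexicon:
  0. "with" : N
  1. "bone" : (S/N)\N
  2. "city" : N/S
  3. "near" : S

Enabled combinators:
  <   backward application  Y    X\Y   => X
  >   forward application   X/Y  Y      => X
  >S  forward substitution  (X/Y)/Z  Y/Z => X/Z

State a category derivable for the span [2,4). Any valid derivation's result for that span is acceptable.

[0,4] S   >
  [0,2] S/N   <
    [0,1] "with" : N
    [1,2] "bone" : (S/N)\N
  [2,4] N   >
    [2,3] "city" : N/S
    [3,4] "near" : S

N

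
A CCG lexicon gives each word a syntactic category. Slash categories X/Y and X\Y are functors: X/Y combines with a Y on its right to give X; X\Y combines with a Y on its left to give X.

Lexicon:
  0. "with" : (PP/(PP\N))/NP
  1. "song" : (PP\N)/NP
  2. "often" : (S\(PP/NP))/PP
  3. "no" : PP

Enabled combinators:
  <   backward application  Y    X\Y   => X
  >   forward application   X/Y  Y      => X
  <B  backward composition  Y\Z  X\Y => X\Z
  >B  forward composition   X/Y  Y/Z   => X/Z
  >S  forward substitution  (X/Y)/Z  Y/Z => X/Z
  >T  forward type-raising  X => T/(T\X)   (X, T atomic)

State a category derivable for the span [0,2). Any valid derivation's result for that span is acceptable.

[0,4] S   <
  [0,2] PP/NP   >S
    [0,1] "with" : (PP/(PP\N))/NP
    [1,2] "song" : (PP\N)/NP
  [2,4] S\(PP/NP)   >
    [2,3] "often" : (S\(PP/NP))/PP
    [3,4] "no" : PP

PP/NP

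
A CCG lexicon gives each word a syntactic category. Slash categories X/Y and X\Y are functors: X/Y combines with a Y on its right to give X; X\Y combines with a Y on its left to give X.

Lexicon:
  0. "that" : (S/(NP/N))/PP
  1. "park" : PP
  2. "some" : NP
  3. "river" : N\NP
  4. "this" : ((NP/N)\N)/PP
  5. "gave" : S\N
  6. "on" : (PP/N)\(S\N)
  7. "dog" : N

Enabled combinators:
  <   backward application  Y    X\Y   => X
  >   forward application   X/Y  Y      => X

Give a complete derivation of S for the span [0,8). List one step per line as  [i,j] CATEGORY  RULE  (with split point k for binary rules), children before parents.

[0,8] S   >
  [0,2] S/(NP/N)   >
    [0,1] "that" : (S/(NP/N))/PP
    [1,2] "park" : PP
  [2,8] NP/N   <
    [2,4] N   <
      [2,3] "some" : NP
      [3,4] "river" : N\NP
    [4,8] (NP/N)\N   >
      [4,5] "this" : ((NP/N)\N)/PP
      [5,8] PP   >
        [5,7] PP/N   <
          [5,6] "gave" : S\N
          [6,7] "on" : (PP/N)\(S\N)
        [7,8] "dog" : N

[0,1] (S/(NP/N))/PP  lex  "that"
[1,2] PP  lex  "park"
[0,2] S/(NP/N)  >  k=1
[2,3] NP  lex  "some"
[3,4] N\NP  lex  "river"
[2,4] N  <  k=3
[4,5] ((NP/N)\N)/PP  lex  "this"
[5,6] S\N  lex  "gave"
[6,7] (PP/N)\(S\N)  lex  "on"
[5,7] PP/N  <  k=6
[7,8] N  lex  "dog"
[5,8] PP  >  k=7
[4,8] (NP/N)\N  >  k=5
[2,8] NP/N  <  k=4
[0,8] S  >  k=2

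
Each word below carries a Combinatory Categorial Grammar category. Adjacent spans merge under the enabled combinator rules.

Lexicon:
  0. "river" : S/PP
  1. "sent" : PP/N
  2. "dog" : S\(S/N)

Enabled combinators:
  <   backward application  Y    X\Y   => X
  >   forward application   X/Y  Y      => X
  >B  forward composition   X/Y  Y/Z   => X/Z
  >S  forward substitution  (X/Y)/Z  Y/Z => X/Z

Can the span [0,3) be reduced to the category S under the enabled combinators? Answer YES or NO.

[0,3] S   <
  [0,2] S/N   >B
    [0,1] "river" : S/PP
    [1,2] "sent" : PP/N
  [2,3] "dog" : S\(S/N)

YES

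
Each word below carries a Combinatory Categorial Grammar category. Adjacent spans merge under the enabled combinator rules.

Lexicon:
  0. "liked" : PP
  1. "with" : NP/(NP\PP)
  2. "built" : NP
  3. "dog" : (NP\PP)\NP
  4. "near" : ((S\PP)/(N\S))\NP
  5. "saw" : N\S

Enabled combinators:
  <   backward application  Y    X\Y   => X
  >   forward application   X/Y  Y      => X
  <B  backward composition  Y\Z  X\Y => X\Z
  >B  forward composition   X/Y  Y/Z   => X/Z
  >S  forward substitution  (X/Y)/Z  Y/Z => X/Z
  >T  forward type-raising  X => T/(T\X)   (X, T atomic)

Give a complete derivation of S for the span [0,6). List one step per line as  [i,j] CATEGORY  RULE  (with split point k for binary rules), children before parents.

[0,6] S   >
  [0,1] S/(S\PP)   >T
    [0,1] "liked" : PP
  [1,6] S\PP   >
    [1,5] (S\PP)/(N\S)   <
      [1,4] NP   >
        [1,2] "with" : NP/(NP\PP)
        [2,4] NP\PP   <
          [2,3] "built" : NP
          [3,4] "dog" : (NP\PP)\NP
      [4,5] "near" : ((S\PP)/(N\S))\NP
    [5,6] "saw" : N\S

[0,1] PP  lex  "liked"
[0,1] S/(S\PP)  >T
[1,2] NP/(NP\PP)  lex  "with"
[2,3] NP  lex  "built"
[3,4] (NP\PP)\NP  lex  "dog"
[2,4] NP\PP  <  k=3
[1,4] NP  >  k=2
[4,5] ((S\PP)/(N\S))\NP  lex  "near"
[1,5] (S\PP)/(N\S)  <  k=4
[5,6] N\S  lex  "saw"
[1,6] S\PP  >  k=5
[0,6] S  >  k=1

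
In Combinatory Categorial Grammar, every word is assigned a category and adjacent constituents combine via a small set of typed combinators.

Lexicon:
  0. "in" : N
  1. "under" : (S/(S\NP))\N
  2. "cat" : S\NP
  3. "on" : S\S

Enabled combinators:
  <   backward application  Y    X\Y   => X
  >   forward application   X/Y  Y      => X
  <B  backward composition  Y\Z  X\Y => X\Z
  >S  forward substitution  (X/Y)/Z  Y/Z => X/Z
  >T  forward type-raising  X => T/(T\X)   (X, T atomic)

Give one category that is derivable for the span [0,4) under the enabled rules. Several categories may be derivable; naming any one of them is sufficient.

[0,4] S   >
  [0,2] S/(S\NP)   <
    [0,1] "in" : N
    [1,2] "under" : (S/(S\NP))\N
  [2,4] S\NP   <B
    [2,3] "cat" : S\NP
    [3,4] "on" : S\S

S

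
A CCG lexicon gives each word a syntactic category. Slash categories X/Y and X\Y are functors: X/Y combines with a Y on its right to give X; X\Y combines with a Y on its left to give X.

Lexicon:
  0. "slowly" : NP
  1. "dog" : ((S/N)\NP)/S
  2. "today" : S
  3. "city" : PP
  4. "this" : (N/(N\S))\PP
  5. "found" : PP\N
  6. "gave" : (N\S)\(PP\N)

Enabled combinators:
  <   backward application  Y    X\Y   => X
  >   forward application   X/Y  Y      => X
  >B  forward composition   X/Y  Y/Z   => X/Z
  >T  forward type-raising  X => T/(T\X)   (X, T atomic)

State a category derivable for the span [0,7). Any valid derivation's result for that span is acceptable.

[0,7] S   >
  [0,3] S/N   <
    [0,1] "slowly" : NP
    [1,3] (S/N)\NP   >
      [1,2] "dog" : ((S/N)\NP)/S
      [2,3] "today" : S
  [3,7] N   >
    [3,5] N/(N\S)   <
      [3,4] "city" : PP
      [4,5] "this" : (N/(N\S))\PP
    [5,7] N\S   <
      [5,6] "found" : PP\N
      [6,7] "gave" : (N\S)\(PP\N)

S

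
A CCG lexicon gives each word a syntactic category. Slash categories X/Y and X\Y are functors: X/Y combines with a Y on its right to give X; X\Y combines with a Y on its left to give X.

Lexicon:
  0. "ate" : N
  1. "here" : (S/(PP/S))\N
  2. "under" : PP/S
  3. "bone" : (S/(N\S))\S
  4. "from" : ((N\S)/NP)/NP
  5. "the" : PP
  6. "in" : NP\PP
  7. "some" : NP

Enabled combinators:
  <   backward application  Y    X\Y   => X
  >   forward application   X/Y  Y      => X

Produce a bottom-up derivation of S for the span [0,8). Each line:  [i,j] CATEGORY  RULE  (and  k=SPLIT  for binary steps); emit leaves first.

[0,8] S   >
  [0,4] S/(N\S)   <
    [0,3] S   >
      [0,2] S/(PP/S)   <
        [0,1] "ate" : N
        [1,2] "here" : (S/(PP/S))\N
      [2,3] "under" : PP/S
    [3,4] "bone" : (S/(N\S))\S
  [4,8] N\S   >
    [4,7] (N\S)/NP   >
      [4,5] "from" : ((N\S)/NP)/NP
      [5,7] NP   <
        [5,6] "the" : PP
        [6,7] "in" : NP\PP
    [7,8] "some" : NP

[0,1] N  lex  "ate"
[1,2] (S/(PP/S))\N  lex  "here"
[0,2] S/(PP/S)  <  k=1
[2,3] PP/S  lex  "under"
[0,3] S  >  k=2
[3,4] (S/(N\S))\S  lex  "bone"
[0,4] S/(N\S)  <  k=3
[4,5] ((N\S)/NP)/NP  lex  "from"
[5,6] PP  lex  "the"
[6,7] NP\PP  lex  "in"
[5,7] NP  <  k=6
[4,7] (N\S)/NP  >  k=5
[7,8] NP  lex  "some"
[4,8] N\S  >  k=7
[0,8] S  >  k=4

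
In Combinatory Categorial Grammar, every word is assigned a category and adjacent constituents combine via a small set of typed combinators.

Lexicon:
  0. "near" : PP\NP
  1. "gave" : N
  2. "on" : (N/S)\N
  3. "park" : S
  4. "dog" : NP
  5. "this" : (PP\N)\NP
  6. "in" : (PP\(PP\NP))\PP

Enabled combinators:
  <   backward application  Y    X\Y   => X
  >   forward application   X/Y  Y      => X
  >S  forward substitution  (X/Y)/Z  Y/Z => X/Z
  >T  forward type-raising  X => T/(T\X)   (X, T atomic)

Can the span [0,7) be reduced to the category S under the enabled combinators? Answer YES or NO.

NO

PP\NP N (N/S)\N S NP (PP\N)\NP (PP\(PP\NP))\PP
CKY chart[0,7] = {N/(N\PP), NP/(NP\PP), PP, PP/(PP\PP), S/(S\PP)}; S ∉ chart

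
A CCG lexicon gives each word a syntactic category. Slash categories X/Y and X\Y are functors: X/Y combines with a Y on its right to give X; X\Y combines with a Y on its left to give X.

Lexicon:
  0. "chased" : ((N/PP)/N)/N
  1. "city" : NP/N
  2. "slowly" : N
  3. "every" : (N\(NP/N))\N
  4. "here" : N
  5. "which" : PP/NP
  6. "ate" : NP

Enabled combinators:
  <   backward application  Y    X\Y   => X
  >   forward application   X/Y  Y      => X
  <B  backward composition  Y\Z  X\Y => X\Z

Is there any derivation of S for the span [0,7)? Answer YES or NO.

NO

((N/PP)/N)/N NP/N N (N\(NP/N))\N N PP/NP NP
CKY chart[0,7] = {N}; S ∉ chart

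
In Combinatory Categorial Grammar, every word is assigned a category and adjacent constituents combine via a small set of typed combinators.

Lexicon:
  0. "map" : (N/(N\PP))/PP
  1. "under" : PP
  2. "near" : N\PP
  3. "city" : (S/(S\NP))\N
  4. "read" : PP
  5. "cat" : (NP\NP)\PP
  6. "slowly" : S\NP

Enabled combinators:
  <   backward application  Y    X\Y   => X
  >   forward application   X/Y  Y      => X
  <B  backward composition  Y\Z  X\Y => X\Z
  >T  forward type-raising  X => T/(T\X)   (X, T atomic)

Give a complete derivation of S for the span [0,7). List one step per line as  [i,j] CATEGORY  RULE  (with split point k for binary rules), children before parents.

[0,1] (N/(N\PP))/PP  lex  "map"
[1,2] PP  lex  "under"
[0,2] N/(N\PP)  >  k=1
[2,3] N\PP  lex  "near"
[0,3] N  >  k=2
[3,4] (S/(S\NP))\N  lex  "city"
[0,4] S/(S\NP)  <  k=3
[4,5] PP  lex  "read"
[5,6] (NP\NP)\PP  lex  "cat"
[4,6] NP\NP  <  k=5
[6,7] S\NP  lex  "slowly"
[4,7] S\NP  <B  k=6
[0,7] S  >  k=4

[0,7] S   >
  [0,4] S/(S\NP)   <
    [0,3] N   >
      [0,2] N/(N\PP)   >
        [0,1] "map" : (N/(N\PP))/PP
        [1,2] "under" : PP
      [2,3] "near" : N\PP
    [3,4] "city" : (S/(S\NP))\N
  [4,7] S\NP   <B
    [4,6] NP\NP   <
      [4,5] "read" : PP
      [5,6] "cat" : (NP\NP)\PP
    [6,7] "slowly" : S\NP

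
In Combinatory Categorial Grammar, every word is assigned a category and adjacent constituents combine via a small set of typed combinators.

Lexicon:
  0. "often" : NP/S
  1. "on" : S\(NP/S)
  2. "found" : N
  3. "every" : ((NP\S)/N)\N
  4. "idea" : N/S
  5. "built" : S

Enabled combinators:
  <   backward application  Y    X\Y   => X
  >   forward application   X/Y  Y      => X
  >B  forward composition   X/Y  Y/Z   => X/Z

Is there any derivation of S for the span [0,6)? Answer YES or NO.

NO

NP/S S\(NP/S) N ((NP\S)/N)\N N/S S
CKY chart[0,6] = {NP}; S ∉ chart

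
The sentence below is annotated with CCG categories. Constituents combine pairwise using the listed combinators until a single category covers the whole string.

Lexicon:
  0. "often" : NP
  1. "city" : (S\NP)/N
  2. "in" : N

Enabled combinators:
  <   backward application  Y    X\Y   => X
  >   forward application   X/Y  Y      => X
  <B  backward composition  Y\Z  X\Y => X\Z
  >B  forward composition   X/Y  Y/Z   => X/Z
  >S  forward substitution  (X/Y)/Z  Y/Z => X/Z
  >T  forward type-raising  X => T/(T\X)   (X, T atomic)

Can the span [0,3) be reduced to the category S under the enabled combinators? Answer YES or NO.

YES

[0,3] S   >
  [0,1] S/(S\NP)   >T
    [0,1] "often" : NP
  [1,3] S\NP   >
    [1,2] "city" : (S\NP)/N
    [2,3] "in" : N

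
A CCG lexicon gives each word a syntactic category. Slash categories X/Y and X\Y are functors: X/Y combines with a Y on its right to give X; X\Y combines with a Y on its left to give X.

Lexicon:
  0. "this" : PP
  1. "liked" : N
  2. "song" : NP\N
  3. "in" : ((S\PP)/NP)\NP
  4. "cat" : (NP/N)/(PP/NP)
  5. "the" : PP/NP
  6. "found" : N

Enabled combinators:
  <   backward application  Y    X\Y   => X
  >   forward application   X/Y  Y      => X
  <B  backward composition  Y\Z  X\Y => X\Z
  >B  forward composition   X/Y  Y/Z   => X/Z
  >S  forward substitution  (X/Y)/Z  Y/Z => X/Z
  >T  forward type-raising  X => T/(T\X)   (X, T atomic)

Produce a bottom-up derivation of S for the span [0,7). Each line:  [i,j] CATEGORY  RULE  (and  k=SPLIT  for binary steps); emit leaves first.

[0,7] S   <
  [0,1] "this" : PP
  [1,7] S\PP   >
    [1,4] (S\PP)/NP   <
      [1,3] NP   <
        [1,2] "liked" : N
        [2,3] "song" : NP\N
      [3,4] "in" : ((S\PP)/NP)\NP
    [4,7] NP   >
      [4,6] NP/N   >
        [4,5] "cat" : (NP/N)/(PP/NP)
        [5,6] "the" : PP/NP
      [6,7] "found" : N

[0,1] PP  lex  "this"
[1,2] N  lex  "liked"
[2,3] NP\N  lex  "song"
[1,3] NP  <  k=2
[3,4] ((S\PP)/NP)\NP  lex  "in"
[1,4] (S\PP)/NP  <  k=3
[4,5] (NP/N)/(PP/NP)  lex  "cat"
[5,6] PP/NP  lex  "the"
[4,6] NP/N  >  k=5
[6,7] N  lex  "found"
[4,7] NP  >  k=6
[1,7] S\PP  >  k=4
[0,7] S  <  k=1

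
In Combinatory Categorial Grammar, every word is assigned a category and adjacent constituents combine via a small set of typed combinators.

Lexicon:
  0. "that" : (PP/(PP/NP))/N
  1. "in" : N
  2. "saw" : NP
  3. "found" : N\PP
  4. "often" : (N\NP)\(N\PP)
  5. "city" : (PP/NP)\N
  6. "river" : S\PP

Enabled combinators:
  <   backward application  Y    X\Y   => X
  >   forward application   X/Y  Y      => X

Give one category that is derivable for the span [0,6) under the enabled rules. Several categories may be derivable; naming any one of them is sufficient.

[0,7] S   <
  [0,6] PP   >
    [0,2] PP/(PP/NP)   >
      [0,1] "that" : (PP/(PP/NP))/N
      [1,2] "in" : N
    [2,6] PP/NP   <
      [2,5] N   <
        [2,3] "saw" : NP
        [3,5] N\NP   <
          [3,4] "found" : N\PP
          [4,5] "often" : (N\NP)\(N\PP)
      [5,6] "city" : (PP/NP)\N
  [6,7] "river" : S\PP

PP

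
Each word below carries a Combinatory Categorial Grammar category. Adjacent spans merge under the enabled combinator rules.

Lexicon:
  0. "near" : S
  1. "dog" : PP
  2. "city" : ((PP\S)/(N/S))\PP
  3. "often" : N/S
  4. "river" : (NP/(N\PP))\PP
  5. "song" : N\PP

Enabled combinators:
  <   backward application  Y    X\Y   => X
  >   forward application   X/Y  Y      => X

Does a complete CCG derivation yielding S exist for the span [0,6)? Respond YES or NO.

NO

S PP ((PP\S)/(N/S))\PP N/S (NP/(N\PP))\PP N\PP
CKY chart[0,6] = {NP}; S ∉ chart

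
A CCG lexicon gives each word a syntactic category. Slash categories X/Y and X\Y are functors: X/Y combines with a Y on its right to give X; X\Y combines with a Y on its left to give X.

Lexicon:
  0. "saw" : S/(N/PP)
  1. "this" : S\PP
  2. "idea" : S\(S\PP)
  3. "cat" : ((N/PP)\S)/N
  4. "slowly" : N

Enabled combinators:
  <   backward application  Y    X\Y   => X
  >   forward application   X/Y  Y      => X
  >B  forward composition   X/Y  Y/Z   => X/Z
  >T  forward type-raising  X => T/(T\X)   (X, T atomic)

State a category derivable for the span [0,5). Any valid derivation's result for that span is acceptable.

S

[0,5] S   >
  [0,1] "saw" : S/(N/PP)
  [1,5] N/PP   <
    [1,3] S   <
      [1,2] "this" : S\PP
      [2,3] "idea" : S\(S\PP)
    [3,5] (N/PP)\S   >
      [3,4] "cat" : ((N/PP)\S)/N
      [4,5] "slowly" : N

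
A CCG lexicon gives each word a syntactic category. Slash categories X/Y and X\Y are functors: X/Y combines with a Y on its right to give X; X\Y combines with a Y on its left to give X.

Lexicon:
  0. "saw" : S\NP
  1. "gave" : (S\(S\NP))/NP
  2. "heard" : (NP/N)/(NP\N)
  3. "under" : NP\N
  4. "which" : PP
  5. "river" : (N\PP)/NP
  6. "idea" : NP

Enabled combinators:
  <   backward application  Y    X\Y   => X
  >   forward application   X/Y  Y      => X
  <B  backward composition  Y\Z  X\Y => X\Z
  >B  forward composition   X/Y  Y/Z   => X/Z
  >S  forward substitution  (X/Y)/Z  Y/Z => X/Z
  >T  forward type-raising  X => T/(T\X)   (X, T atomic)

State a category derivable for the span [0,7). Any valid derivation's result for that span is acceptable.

S

[0,7] S   <
  [0,1] "saw" : S\NP
  [1,7] S\(S\NP)   >
    [1,2] "gave" : (S\(S\NP))/NP
    [2,7] NP   >
      [2,4] NP/N   >
        [2,3] "heard" : (NP/N)/(NP\N)
        [3,4] "under" : NP\N
      [4,7] N   >
        [4,5] N/(N\PP)   >T
          [4,5] "which" : PP
        [5,7] N\PP   >
          [5,6] "river" : (N\PP)/NP
          [6,7] "idea" : NP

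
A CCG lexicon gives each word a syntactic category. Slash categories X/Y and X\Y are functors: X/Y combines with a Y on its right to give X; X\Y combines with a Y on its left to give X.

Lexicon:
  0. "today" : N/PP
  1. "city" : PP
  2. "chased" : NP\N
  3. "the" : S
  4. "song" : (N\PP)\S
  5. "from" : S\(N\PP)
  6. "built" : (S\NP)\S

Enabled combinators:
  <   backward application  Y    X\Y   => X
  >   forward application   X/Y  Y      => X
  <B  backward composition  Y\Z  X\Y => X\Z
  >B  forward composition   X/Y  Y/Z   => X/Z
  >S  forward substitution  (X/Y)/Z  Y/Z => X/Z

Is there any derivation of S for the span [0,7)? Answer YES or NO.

YES

[0,7] S   <
  [0,3] NP   <
    [0,2] N   >
      [0,1] "today" : N/PP
      [1,2] "city" : PP
    [2,3] "chased" : NP\N
  [3,7] S\NP   <
    [3,6] S   <
      [3,5] N\PP   <
        [3,4] "the" : S
        [4,5] "song" : (N\PP)\S
      [5,6] "from" : S\(N\PP)
    [6,7] "built" : (S\NP)\S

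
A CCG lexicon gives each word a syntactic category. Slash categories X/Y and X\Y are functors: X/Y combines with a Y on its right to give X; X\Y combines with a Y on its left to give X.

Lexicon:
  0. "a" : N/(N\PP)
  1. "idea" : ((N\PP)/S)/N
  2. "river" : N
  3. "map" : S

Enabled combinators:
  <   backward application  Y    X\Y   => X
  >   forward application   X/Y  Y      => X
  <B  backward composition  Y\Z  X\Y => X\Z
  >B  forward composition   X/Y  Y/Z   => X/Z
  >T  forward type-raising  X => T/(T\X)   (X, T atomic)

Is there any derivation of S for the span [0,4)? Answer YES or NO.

N/(N\PP) ((N\PP)/S)/N N S
CKY chart[0,4] = {N, N/(N\N), N/(S\S), NP/(NP\N), PP/(PP\N), S/(S\N)}; S ∉ chart

NO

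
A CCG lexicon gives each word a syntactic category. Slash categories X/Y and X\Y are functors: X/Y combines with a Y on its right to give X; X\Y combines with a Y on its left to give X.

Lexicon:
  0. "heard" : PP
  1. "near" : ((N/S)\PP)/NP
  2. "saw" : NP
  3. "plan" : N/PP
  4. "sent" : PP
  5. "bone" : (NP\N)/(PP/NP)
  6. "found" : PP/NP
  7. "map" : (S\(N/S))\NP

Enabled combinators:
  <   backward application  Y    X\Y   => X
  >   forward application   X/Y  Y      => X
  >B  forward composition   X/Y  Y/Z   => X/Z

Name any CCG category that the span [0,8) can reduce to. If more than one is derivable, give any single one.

[0,8] S   <
  [0,3] N/S   <
    [0,1] "heard" : PP
    [1,3] (N/S)\PP   >
      [1,2] "near" : ((N/S)\PP)/NP
      [2,3] "saw" : NP
  [3,8] S\(N/S)   <
    [3,7] NP   <
      [3,5] N   >
        [3,4] "plan" : N/PP
        [4,5] "sent" : PP
      [5,7] NP\N   >
        [5,6] "bone" : (NP\N)/(PP/NP)
        [6,7] "found" : PP/NP
    [7,8] "map" : (S\(N/S))\NP

S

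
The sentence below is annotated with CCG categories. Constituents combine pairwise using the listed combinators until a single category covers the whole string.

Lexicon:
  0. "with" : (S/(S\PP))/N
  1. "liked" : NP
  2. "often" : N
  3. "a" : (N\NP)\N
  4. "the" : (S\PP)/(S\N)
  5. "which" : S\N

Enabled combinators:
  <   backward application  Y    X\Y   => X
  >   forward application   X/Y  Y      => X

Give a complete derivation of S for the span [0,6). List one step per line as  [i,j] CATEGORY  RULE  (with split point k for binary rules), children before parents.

[0,6] S   >
  [0,4] S/(S\PP)   >
    [0,1] "with" : (S/(S\PP))/N
    [1,4] N   <
      [1,2] "liked" : NP
      [2,4] N\NP   <
        [2,3] "often" : N
        [3,4] "a" : (N\NP)\N
  [4,6] S\PP   >
    [4,5] "the" : (S\PP)/(S\N)
    [5,6] "which" : S\N

[0,1] (S/(S\PP))/N  lex  "with"
[1,2] NP  lex  "liked"
[2,3] N  lex  "often"
[3,4] (N\NP)\N  lex  "a"
[2,4] N\NP  <  k=3
[1,4] N  <  k=2
[0,4] S/(S\PP)  >  k=1
[4,5] (S\PP)/(S\N)  lex  "the"
[5,6] S\N  lex  "which"
[4,6] S\PP  >  k=5
[0,6] S  >  k=4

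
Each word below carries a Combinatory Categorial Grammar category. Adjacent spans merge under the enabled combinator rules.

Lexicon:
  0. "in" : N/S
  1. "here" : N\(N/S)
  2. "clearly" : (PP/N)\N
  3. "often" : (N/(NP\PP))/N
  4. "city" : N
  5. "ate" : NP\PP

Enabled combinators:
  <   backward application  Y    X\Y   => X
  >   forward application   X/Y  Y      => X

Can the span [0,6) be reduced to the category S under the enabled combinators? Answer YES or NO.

N/S N\(N/S) (PP/N)\N (N/(NP\PP))/N N NP\PP
CKY chart[0,6] = {PP}; S ∉ chart

NO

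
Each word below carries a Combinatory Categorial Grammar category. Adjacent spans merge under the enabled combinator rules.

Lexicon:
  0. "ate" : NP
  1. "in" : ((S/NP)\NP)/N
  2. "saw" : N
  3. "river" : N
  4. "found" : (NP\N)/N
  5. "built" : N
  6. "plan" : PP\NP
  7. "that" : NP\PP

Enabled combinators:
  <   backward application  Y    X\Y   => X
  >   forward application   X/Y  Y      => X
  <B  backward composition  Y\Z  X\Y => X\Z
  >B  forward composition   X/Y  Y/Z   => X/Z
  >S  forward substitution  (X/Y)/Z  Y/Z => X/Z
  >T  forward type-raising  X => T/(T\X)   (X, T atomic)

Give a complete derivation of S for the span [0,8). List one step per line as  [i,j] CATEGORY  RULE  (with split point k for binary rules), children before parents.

[0,8] S   >
  [0,3] S/NP   <
    [0,1] "ate" : NP
    [1,3] (S/NP)\NP   >
      [1,2] "in" : ((S/NP)\NP)/N
      [2,3] "saw" : N
  [3,8] NP   <
    [3,4] "river" : N
    [4,8] NP\N   <B
      [4,7] PP\N   <B
        [4,6] NP\N   >
          [4,5] "found" : (NP\N)/N
          [5,6] "built" : N
        [6,7] "plan" : PP\NP
      [7,8] "that" : NP\PP

[0,1] NP  lex  "ate"
[1,2] ((S/NP)\NP)/N  lex  "in"
[2,3] N  lex  "saw"
[1,3] (S/NP)\NP  >  k=2
[0,3] S/NP  <  k=1
[3,4] N  lex  "river"
[4,5] (NP\N)/N  lex  "found"
[5,6] N  lex  "built"
[4,6] NP\N  >  k=5
[6,7] PP\NP  lex  "plan"
[4,7] PP\N  <B  k=6
[7,8] NP\PP  lex  "that"
[4,8] NP\N  <B  k=7
[3,8] NP  <  k=4
[0,8] S  >  k=3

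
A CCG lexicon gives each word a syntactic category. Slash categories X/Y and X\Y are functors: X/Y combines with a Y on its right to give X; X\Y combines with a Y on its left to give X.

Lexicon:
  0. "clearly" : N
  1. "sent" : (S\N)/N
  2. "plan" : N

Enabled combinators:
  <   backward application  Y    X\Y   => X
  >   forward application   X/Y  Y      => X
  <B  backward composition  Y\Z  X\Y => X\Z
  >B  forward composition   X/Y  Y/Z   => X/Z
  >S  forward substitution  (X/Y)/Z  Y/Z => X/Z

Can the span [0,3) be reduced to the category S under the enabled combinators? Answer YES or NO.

YES

[0,3] S   <
  [0,1] "clearly" : N
  [1,3] S\N   >
    [1,2] "sent" : (S\N)/N
    [2,3] "plan" : N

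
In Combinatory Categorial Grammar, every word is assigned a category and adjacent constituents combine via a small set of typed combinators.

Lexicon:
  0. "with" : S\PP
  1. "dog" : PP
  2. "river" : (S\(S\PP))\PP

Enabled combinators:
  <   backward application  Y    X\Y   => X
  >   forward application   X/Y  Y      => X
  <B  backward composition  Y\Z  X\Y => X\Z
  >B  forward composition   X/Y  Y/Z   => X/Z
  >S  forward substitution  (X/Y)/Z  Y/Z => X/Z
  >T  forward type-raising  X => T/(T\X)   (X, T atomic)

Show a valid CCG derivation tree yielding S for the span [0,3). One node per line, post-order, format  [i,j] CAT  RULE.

[0,1] S\PP  lex  "with"
[1,2] PP  lex  "dog"
[2,3] (S\(S\PP))\PP  lex  "river"
[1,3] S\(S\PP)  <  k=2
[0,3] S  <  k=1

[0,3] S   <
  [0,1] "with" : S\PP
  [1,3] S\(S\PP)   <
    [1,2] "dog" : PP
    [2,3] "river" : (S\(S\PP))\PP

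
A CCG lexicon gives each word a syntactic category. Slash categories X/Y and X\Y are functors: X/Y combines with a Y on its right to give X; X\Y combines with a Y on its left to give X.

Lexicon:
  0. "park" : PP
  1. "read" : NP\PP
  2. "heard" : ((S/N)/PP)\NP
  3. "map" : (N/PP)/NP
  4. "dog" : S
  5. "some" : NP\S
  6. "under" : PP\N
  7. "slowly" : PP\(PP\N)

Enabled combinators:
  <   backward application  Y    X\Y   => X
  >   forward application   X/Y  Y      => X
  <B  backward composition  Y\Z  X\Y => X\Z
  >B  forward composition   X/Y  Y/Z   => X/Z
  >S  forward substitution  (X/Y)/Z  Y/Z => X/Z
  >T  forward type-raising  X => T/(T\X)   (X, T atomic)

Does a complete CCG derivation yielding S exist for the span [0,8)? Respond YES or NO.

[0,8] S   >
  [0,6] S/PP   >S
    [0,3] (S/N)/PP   <
      [0,2] NP   >
        [0,1] NP/(NP\PP)   >T
          [0,1] "park" : PP
        [1,2] "read" : NP\PP
      [2,3] "heard" : ((S/N)/PP)\NP
    [3,6] N/PP   >
      [3,4] "map" : (N/PP)/NP
      [4,6] NP   <
        [4,5] "dog" : S
        [5,6] "some" : NP\S
  [6,8] PP   <
    [6,7] "under" : PP\N
    [7,8] "slowly" : PP\(PP\N)

YES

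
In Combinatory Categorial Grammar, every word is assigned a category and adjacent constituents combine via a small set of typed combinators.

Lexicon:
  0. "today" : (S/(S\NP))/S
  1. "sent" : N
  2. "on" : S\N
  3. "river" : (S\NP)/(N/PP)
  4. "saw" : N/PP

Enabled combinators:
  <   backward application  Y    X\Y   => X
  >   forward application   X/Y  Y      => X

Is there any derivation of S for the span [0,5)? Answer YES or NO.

YES

[0,5] S   >
  [0,3] S/(S\NP)   >
    [0,1] "today" : (S/(S\NP))/S
    [1,3] S   <
      [1,2] "sent" : N
      [2,3] "on" : S\N
  [3,5] S\NP   >
    [3,4] "river" : (S\NP)/(N/PP)
    [4,5] "saw" : N/PP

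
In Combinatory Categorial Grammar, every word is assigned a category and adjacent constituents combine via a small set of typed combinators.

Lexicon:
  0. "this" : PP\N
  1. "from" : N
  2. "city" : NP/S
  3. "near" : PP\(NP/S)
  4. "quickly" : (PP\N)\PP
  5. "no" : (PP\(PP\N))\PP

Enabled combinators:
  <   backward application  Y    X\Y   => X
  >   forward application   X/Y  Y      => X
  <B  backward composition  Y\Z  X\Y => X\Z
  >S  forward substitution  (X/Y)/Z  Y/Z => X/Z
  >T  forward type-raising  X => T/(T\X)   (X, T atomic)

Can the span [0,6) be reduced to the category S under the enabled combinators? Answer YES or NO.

NO

PP\N N NP/S PP\(NP/S) (PP\N)\PP (PP\(PP\N))\PP
CKY chart[0,6] = {N/(N\PP), NP/(NP\PP), PP, PP/(PP\PP), S/(S\PP)}; S ∉ chart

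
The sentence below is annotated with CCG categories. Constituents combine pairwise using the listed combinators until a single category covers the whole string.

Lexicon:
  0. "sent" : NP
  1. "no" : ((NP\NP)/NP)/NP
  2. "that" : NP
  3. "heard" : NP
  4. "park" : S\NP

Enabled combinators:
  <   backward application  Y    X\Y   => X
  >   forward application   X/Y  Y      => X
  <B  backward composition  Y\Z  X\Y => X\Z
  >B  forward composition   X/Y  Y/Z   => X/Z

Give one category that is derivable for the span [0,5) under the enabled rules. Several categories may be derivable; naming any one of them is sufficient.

[0,5] S   <
  [0,1] "sent" : NP
  [1,5] S\NP   <B
    [1,4] NP\NP   >
      [1,3] (NP\NP)/NP   >
        [1,2] "no" : ((NP\NP)/NP)/NP
        [2,3] "that" : NP
      [3,4] "heard" : NP
    [4,5] "park" : S\NP

S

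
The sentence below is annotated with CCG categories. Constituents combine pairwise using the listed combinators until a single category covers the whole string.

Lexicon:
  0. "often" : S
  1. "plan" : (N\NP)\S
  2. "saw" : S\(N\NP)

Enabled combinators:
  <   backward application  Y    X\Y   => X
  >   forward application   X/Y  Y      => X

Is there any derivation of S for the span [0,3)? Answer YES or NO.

[0,3] S   <
  [0,2] N\NP   <
    [0,1] "often" : S
    [1,2] "plan" : (N\NP)\S
  [2,3] "saw" : S\(N\NP)

YES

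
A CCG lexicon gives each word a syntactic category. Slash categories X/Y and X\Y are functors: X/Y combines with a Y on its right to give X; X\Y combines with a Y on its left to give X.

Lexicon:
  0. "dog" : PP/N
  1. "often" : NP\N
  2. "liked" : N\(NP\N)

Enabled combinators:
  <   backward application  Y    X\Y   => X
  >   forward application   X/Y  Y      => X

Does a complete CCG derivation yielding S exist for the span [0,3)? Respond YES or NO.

PP/N NP\N N\(NP\N)
CKY chart[0,3] = {PP}; S ∉ chart

NO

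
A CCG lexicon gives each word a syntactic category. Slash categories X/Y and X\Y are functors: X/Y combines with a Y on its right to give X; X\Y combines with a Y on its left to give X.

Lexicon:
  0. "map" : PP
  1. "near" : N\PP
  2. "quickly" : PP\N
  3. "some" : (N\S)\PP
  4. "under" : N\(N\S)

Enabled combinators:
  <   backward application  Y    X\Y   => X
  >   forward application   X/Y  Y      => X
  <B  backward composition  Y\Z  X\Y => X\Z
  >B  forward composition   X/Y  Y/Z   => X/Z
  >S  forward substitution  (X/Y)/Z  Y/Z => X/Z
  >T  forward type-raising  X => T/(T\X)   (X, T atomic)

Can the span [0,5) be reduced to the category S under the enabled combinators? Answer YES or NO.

PP N\PP PP\N (N\S)\PP N\(N\S)
CKY chart[0,5] = {N, N/(N\N), NP/(NP\N), PP/(PP\N), S/(S\N)}; S ∉ chart

NO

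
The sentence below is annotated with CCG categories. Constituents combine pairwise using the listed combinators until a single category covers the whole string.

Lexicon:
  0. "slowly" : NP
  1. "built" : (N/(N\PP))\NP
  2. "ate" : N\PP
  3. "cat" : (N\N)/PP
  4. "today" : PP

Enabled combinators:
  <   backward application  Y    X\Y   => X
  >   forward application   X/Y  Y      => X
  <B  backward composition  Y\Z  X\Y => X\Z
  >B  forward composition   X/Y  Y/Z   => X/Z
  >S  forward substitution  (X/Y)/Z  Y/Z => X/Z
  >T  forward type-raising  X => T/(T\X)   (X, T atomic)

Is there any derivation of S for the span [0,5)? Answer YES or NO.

NP (N/(N\PP))\NP N\PP (N\N)/PP PP
CKY chart[0,5] = {N, N/(N\N), N/(PP\PP), NP/(NP\N), PP/(PP\N), S/(S\N)}; S ∉ chart

NO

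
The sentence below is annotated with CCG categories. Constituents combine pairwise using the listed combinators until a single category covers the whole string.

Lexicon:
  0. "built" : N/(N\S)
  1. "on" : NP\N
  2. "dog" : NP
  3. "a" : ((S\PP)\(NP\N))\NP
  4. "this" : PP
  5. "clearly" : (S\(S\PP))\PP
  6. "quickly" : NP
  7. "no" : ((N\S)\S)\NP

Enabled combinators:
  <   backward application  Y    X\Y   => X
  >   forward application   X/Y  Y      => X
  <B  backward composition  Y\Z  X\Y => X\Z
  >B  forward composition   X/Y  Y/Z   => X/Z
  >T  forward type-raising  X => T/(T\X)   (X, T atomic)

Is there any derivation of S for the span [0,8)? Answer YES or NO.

N/(N\S) NP\N NP ((S\PP)\(NP\N))\NP PP (S\(S\PP))\PP NP ((N\S)\S)\NP
CKY chart[0,8] = {N, N/(N\N), NP/(NP\N), PP/(PP\N), S/(S\N)}; S ∉ chart

NO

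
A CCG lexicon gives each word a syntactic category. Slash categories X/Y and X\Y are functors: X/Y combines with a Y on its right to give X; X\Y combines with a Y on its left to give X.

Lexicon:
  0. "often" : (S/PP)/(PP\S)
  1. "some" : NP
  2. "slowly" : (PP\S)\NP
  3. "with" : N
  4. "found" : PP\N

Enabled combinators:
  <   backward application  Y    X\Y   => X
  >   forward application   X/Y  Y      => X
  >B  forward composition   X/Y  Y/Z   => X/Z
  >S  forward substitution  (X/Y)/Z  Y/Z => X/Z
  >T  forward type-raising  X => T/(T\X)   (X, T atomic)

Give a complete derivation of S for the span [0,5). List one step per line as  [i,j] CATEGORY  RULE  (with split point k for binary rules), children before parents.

[0,5] S   >
  [0,3] S/PP   >
    [0,1] "often" : (S/PP)/(PP\S)
    [1,3] PP\S   <
      [1,2] "some" : NP
      [2,3] "slowly" : (PP\S)\NP
  [3,5] PP   <
    [3,4] "with" : N
    [4,5] "found" : PP\N

[0,1] (S/PP)/(PP\S)  lex  "often"
[1,2] NP  lex  "some"
[2,3] (PP\S)\NP  lex  "slowly"
[1,3] PP\S  <  k=2
[0,3] S/PP  >  k=1
[3,4] N  lex  "with"
[4,5] PP\N  lex  "found"
[3,5] PP  <  k=4
[0,5] S  >  k=3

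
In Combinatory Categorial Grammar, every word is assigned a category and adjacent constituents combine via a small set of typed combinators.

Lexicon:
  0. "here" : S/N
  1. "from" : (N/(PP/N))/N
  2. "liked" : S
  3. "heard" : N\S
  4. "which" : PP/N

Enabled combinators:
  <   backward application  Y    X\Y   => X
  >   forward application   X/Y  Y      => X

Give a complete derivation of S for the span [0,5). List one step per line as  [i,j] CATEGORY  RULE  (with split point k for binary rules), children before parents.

[0,1] S/N  lex  "here"
[1,2] (N/(PP/N))/N  lex  "from"
[2,3] S  lex  "liked"
[3,4] N\S  lex  "heard"
[2,4] N  <  k=3
[1,4] N/(PP/N)  >  k=2
[4,5] PP/N  lex  "which"
[1,5] N  >  k=4
[0,5] S  >  k=1

[0,5] S   >
  [0,1] "here" : S/N
  [1,5] N   >
    [1,4] N/(PP/N)   >
      [1,2] "from" : (N/(PP/N))/N
      [2,4] N   <
        [2,3] "liked" : S
        [3,4] "heard" : N\S
    [4,5] "which" : PP/N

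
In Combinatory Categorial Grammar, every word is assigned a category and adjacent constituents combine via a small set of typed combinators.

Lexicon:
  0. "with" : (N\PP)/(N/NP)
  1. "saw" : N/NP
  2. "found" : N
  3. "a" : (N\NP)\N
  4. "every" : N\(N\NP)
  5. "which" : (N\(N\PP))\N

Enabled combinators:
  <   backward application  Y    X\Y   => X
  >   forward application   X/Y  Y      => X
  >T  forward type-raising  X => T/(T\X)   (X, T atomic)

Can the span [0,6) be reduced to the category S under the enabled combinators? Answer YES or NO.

NO

(N\PP)/(N/NP) N/NP N (N\NP)\N N\(N\NP) (N\(N\PP))\N
CKY chart[0,6] = {N, N/(N\N), NP/(NP\N), PP/(PP\N), S/(S\N)}; S ∉ chart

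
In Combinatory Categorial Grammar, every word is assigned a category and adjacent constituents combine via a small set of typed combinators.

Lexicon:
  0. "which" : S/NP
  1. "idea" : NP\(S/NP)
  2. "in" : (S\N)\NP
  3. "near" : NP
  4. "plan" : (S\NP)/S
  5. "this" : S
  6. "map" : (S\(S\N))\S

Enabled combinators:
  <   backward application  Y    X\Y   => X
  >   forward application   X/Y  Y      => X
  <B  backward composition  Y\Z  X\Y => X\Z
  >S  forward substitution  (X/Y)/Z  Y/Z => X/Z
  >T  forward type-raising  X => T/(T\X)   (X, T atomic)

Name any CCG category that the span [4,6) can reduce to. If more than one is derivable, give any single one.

S\NP

[0,7] S   <
  [0,3] S\N   <
    [0,2] NP   <
      [0,1] "which" : S/NP
      [1,2] "idea" : NP\(S/NP)
    [2,3] "in" : (S\N)\NP
  [3,7] S\(S\N)   <
    [3,6] S   <
      [3,4] "near" : NP
      [4,6] S\NP   >
        [4,5] "plan" : (S\NP)/S
        [5,6] "this" : S
    [6,7] "map" : (S\(S\N))\S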